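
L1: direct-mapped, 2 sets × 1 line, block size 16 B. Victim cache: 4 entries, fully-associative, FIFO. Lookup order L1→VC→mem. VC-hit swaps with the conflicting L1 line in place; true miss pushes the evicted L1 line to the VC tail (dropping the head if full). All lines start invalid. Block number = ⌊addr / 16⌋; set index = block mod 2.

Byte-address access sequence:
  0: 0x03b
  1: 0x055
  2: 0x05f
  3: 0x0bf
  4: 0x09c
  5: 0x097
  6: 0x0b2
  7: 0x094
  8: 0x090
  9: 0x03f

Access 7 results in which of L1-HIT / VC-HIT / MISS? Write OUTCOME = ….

OUTCOME = VC-HIT

#0 0x3b→b3/s1 MISS; vc=[]
#1 0x55→b5/s1 MISS; vc=[3]
#2 0x5f→b5/s1 L1-HIT; vc=[3]
#3 0xbf→b11/s1 MISS; vc=[3,5]
#4 0x9c→b9/s1 MISS; vc=[3,5,11]
#5 0x97→b9/s1 L1-HIT; vc=[3,5,11]
#6 0xb2→b11/s1 VC-HIT; vc=[3,5,9]
#7 0x94→b9/s1 VC-HIT; vc=[3,5,11]
#8 0x90→b9/s1 L1-HIT; vc=[3,5,11]
#9 0x3f→b3/s1 VC-HIT; vc=[9,5,11]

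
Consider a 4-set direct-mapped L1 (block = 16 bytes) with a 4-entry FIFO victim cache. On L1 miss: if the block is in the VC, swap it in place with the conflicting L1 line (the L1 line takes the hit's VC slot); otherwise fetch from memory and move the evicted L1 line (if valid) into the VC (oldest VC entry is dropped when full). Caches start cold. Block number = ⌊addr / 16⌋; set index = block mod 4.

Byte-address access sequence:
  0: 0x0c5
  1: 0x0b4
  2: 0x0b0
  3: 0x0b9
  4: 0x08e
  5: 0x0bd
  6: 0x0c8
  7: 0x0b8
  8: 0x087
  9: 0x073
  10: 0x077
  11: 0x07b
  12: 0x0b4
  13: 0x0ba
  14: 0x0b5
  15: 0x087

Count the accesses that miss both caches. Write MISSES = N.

MISSES = 4

#0 0xc5→b12/s0 MISS; vc=[]
#1 0xb4→b11/s3 MISS; vc=[]
#2 0xb0→b11/s3 L1-HIT; vc=[]
#3 0xb9→b11/s3 L1-HIT; vc=[]
#4 0x8e→b8/s0 MISS; vc=[12]
#5 0xbd→b11/s3 L1-HIT; vc=[12]
#6 0xc8→b12/s0 VC-HIT; vc=[8]
#7 0xb8→b11/s3 L1-HIT; vc=[8]
#8 0x87→b8/s0 VC-HIT; vc=[12]
#9 0x73→b7/s3 MISS; vc=[12,11]
#10 0x77→b7/s3 L1-HIT; vc=[12,11]
#11 0x7b→b7/s3 L1-HIT; vc=[12,11]
#12 0xb4→b11/s3 VC-HIT; vc=[12,7]
#13 0xba→b11/s3 L1-HIT; vc=[12,7]
#14 0xb5→b11/s3 L1-HIT; vc=[12,7]
#15 0x87→b8/s0 L1-HIT; vc=[12,7]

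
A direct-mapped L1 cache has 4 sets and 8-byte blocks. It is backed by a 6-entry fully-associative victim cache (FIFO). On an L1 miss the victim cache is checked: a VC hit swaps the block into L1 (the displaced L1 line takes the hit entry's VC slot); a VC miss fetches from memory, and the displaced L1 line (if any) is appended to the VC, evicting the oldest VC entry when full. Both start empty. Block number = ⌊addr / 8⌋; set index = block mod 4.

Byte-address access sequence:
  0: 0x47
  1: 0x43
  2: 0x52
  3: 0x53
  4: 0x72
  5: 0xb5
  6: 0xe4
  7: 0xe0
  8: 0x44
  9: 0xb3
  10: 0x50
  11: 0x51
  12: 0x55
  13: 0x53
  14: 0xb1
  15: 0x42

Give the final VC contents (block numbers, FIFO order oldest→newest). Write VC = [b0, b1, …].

#0 0x47→b8/s0 MISS; vc=[]
#1 0x43→b8/s0 L1-HIT; vc=[]
#2 0x52→b10/s2 MISS; vc=[]
#3 0x53→b10/s2 L1-HIT; vc=[]
#4 0x72→b14/s2 MISS; vc=[10]
#5 0xb5→b22/s2 MISS; vc=[10,14]
#6 0xe4→b28/s0 MISS; vc=[10,14,8]
#7 0xe0→b28/s0 L1-HIT; vc=[10,14,8]
#8 0x44→b8/s0 VC-HIT; vc=[10,14,28]
#9 0xb3→b22/s2 L1-HIT; vc=[10,14,28]
#10 0x50→b10/s2 VC-HIT; vc=[22,14,28]
#11 0x51→b10/s2 L1-HIT; vc=[22,14,28]
#12 0x55→b10/s2 L1-HIT; vc=[22,14,28]
#13 0x53→b10/s2 L1-HIT; vc=[22,14,28]
#14 0xb1→b22/s2 VC-HIT; vc=[10,14,28]
#15 0x42→b8/s0 L1-HIT; vc=[10,14,28]

VC = [10, 14, 28]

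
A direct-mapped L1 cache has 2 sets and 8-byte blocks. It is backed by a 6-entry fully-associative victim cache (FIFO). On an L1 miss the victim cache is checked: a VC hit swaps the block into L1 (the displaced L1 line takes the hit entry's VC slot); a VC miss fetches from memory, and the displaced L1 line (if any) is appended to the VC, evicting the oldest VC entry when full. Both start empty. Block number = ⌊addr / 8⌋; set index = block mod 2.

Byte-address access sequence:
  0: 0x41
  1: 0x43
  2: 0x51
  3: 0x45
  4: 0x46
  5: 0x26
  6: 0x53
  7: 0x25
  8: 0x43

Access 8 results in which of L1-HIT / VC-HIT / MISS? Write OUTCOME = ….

OUTCOME = VC-HIT

  [0] addr=0x41 blk=8 s=0: MISS | VC []
  [1] addr=0x43 blk=8 s=0: L1-HIT | VC []
  [2] addr=0x51 blk=10 s=0: MISS | VC [8]
  [3] addr=0x45 blk=8 s=0: VC-HIT | VC [10]
  [4] addr=0x46 blk=8 s=0: L1-HIT | VC [10]
  [5] addr=0x26 blk=4 s=0: MISS | VC [10, 8]
  [6] addr=0x53 blk=10 s=0: VC-HIT | VC [4, 8]
  [7] addr=0x25 blk=4 s=0: VC-HIT | VC [10, 8]
  [8] addr=0x43 blk=8 s=0: VC-HIT | VC [10, 4]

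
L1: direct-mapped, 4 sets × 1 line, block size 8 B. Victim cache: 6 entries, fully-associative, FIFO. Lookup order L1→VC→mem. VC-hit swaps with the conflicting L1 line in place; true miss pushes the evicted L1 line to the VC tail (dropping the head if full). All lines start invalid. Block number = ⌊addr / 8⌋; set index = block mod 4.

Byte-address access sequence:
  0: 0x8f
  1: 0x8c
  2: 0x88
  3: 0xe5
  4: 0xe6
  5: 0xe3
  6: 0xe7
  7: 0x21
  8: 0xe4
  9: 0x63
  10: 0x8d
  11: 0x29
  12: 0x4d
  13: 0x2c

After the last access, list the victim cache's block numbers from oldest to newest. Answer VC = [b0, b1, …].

#0 0x8f→b17/s1 MISS; vc=[]
#1 0x8c→b17/s1 L1-HIT; vc=[]
#2 0x88→b17/s1 L1-HIT; vc=[]
#3 0xe5→b28/s0 MISS; vc=[]
#4 0xe6→b28/s0 L1-HIT; vc=[]
#5 0xe3→b28/s0 L1-HIT; vc=[]
#6 0xe7→b28/s0 L1-HIT; vc=[]
#7 0x21→b4/s0 MISS; vc=[28]
#8 0xe4→b28/s0 VC-HIT; vc=[4]
#9 0x63→b12/s0 MISS; vc=[4,28]
#10 0x8d→b17/s1 L1-HIT; vc=[4,28]
#11 0x29→b5/s1 MISS; vc=[4,28,17]
#12 0x4d→b9/s1 MISS; vc=[4,28,17,5]
#13 0x2c→b5/s1 VC-HIT; vc=[4,28,17,9]

VC = [4, 28, 17, 9]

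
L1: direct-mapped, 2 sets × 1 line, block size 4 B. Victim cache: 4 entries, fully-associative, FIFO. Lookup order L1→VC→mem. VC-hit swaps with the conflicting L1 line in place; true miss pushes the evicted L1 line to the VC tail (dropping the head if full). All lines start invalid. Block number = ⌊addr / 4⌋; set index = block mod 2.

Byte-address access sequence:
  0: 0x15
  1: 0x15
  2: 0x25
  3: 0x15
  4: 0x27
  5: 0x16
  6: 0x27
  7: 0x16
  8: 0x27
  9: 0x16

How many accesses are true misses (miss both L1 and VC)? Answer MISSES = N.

MISSES = 2

0: 0x15 (blk 5, set 1) → MISS  vc=[]
1: 0x15 (blk 5, set 1) → L1-HIT  vc=[]
2: 0x25 (blk 9, set 1) → MISS  vc=[5]
3: 0x15 (blk 5, set 1) → VC-HIT  vc=[9]
4: 0x27 (blk 9, set 1) → VC-HIT  vc=[5]
5: 0x16 (blk 5, set 1) → VC-HIT  vc=[9]
6: 0x27 (blk 9, set 1) → VC-HIT  vc=[5]
7: 0x16 (blk 5, set 1) → VC-HIT  vc=[9]
8: 0x27 (blk 9, set 1) → VC-HIT  vc=[5]
9: 0x16 (blk 5, set 1) → VC-HIT  vc=[9]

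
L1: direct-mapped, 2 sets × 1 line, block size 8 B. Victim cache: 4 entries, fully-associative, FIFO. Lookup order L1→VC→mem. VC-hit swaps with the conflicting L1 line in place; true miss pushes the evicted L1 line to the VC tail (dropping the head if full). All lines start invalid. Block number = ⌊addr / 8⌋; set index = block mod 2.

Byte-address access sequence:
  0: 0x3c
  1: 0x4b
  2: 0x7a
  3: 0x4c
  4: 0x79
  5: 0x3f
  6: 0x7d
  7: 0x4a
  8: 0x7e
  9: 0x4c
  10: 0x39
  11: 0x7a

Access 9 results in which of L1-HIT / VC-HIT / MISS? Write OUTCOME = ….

  [0] addr=0x3c blk=7 s=1: MISS | VC []
  [1] addr=0x4b blk=9 s=1: MISS | VC [7]
  [2] addr=0x7a blk=15 s=1: MISS | VC [7, 9]
  [3] addr=0x4c blk=9 s=1: VC-HIT | VC [7, 15]
  [4] addr=0x79 blk=15 s=1: VC-HIT | VC [7, 9]
  [5] addr=0x3f blk=7 s=1: VC-HIT | VC [15, 9]
  [6] addr=0x7d blk=15 s=1: VC-HIT | VC [7, 9]
  [7] addr=0x4a blk=9 s=1: VC-HIT | VC [7, 15]
  [8] addr=0x7e blk=15 s=1: VC-HIT | VC [7, 9]
  [9] addr=0x4c blk=9 s=1: VC-HIT | VC [7, 15]
  [10] addr=0x39 blk=7 s=1: VC-HIT | VC [9, 15]
  [11] addr=0x7a blk=15 s=1: VC-HIT | VC [9, 7]

OUTCOME = VC-HIT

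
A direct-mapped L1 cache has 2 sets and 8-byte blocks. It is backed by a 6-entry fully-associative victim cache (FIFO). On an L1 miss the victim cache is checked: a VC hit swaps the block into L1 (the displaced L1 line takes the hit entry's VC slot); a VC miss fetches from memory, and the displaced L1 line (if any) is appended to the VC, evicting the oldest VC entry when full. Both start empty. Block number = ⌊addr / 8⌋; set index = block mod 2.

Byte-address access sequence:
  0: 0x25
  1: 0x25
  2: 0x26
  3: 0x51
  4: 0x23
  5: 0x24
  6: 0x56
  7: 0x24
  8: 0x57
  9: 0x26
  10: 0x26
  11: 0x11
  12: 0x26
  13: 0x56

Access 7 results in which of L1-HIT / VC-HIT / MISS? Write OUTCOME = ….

OUTCOME = VC-HIT

#0 0x25→b4/s0 MISS; vc=[]
#1 0x25→b4/s0 L1-HIT; vc=[]
#2 0x26→b4/s0 L1-HIT; vc=[]
#3 0x51→b10/s0 MISS; vc=[4]
#4 0x23→b4/s0 VC-HIT; vc=[10]
#5 0x24→b4/s0 L1-HIT; vc=[10]
#6 0x56→b10/s0 VC-HIT; vc=[4]
#7 0x24→b4/s0 VC-HIT; vc=[10]
#8 0x57→b10/s0 VC-HIT; vc=[4]
#9 0x26→b4/s0 VC-HIT; vc=[10]
#10 0x26→b4/s0 L1-HIT; vc=[10]
#11 0x11→b2/s0 MISS; vc=[10,4]
#12 0x26→b4/s0 VC-HIT; vc=[10,2]
#13 0x56→b10/s0 VC-HIT; vc=[4,2]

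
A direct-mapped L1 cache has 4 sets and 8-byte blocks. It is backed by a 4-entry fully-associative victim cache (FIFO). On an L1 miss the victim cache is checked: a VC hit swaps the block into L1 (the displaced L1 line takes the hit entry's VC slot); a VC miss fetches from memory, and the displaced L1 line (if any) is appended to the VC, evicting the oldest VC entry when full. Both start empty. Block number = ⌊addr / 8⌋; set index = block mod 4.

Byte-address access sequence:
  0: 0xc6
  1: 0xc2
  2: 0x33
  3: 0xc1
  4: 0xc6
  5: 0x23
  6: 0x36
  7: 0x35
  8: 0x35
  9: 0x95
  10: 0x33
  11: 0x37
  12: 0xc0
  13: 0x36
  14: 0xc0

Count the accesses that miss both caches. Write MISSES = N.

0: 0xc6 (blk 24, set 0) → MISS  vc=[]
1: 0xc2 (blk 24, set 0) → L1-HIT  vc=[]
2: 0x33 (blk 6, set 2) → MISS  vc=[]
3: 0xc1 (blk 24, set 0) → L1-HIT  vc=[]
4: 0xc6 (blk 24, set 0) → L1-HIT  vc=[]
5: 0x23 (blk 4, set 0) → MISS  vc=[24]
6: 0x36 (blk 6, set 2) → L1-HIT  vc=[24]
7: 0x35 (blk 6, set 2) → L1-HIT  vc=[24]
8: 0x35 (blk 6, set 2) → L1-HIT  vc=[24]
9: 0x95 (blk 18, set 2) → MISS  vc=[24, 6]
10: 0x33 (blk 6, set 2) → VC-HIT  vc=[24, 18]
11: 0x37 (blk 6, set 2) → L1-HIT  vc=[24, 18]
12: 0xc0 (blk 24, set 0) → VC-HIT  vc=[4, 18]
13: 0x36 (blk 6, set 2) → L1-HIT  vc=[4, 18]
14: 0xc0 (blk 24, set 0) → L1-HIT  vc=[4, 18]

MISSES = 4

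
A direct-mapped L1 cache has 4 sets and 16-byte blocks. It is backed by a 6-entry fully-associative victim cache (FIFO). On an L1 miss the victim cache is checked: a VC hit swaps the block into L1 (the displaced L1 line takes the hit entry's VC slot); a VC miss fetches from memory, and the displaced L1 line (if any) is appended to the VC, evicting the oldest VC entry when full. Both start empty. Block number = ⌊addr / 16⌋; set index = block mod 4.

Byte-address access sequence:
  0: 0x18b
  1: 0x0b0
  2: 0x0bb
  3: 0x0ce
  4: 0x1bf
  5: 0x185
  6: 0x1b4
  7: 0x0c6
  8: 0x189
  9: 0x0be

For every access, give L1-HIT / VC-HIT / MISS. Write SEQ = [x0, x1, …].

  [0] addr=0x18b blk=24 s=0: MISS | VC []
  [1] addr=0xb0 blk=11 s=3: MISS | VC []
  [2] addr=0xbb blk=11 s=3: L1-HIT | VC []
  [3] addr=0xce blk=12 s=0: MISS | VC [24]
  [4] addr=0x1bf blk=27 s=3: MISS | VC [24, 11]
  [5] addr=0x185 blk=24 s=0: VC-HIT | VC [12, 11]
  [6] addr=0x1b4 blk=27 s=3: L1-HIT | VC [12, 11]
  [7] addr=0xc6 blk=12 s=0: VC-HIT | VC [24, 11]
  [8] addr=0x189 blk=24 s=0: VC-HIT | VC [12, 11]
  [9] addr=0xbe blk=11 s=3: VC-HIT | VC [12, 27]

SEQ = [MISS, MISS, L1-HIT, MISS, MISS, VC-HIT, L1-HIT, VC-HIT, VC-HIT, VC-HIT]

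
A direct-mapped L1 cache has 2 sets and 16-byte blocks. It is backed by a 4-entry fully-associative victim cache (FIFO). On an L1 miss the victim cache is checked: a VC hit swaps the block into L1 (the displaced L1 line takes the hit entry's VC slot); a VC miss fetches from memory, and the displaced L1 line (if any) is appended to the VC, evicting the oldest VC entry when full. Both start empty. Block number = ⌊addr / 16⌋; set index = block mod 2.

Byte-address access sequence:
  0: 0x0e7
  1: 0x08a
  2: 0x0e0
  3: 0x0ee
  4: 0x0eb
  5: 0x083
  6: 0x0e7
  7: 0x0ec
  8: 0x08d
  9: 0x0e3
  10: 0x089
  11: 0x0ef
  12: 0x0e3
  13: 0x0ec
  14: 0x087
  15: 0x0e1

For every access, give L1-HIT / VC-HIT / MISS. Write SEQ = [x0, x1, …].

#0 0xe7→b14/s0 MISS; vc=[]
#1 0x8a→b8/s0 MISS; vc=[14]
#2 0xe0→b14/s0 VC-HIT; vc=[8]
#3 0xee→b14/s0 L1-HIT; vc=[8]
#4 0xeb→b14/s0 L1-HIT; vc=[8]
#5 0x83→b8/s0 VC-HIT; vc=[14]
#6 0xe7→b14/s0 VC-HIT; vc=[8]
#7 0xec→b14/s0 L1-HIT; vc=[8]
#8 0x8d→b8/s0 VC-HIT; vc=[14]
#9 0xe3→b14/s0 VC-HIT; vc=[8]
#10 0x89→b8/s0 VC-HIT; vc=[14]
#11 0xef→b14/s0 VC-HIT; vc=[8]
#12 0xe3→b14/s0 L1-HIT; vc=[8]
#13 0xec→b14/s0 L1-HIT; vc=[8]
#14 0x87→b8/s0 VC-HIT; vc=[14]
#15 0xe1→b14/s0 VC-HIT; vc=[8]

SEQ = [MISS, MISS, VC-HIT, L1-HIT, L1-HIT, VC-HIT, VC-HIT, L1-HIT, VC-HIT, VC-HIT, VC-HIT, VC-HIT, L1-HIT, L1-HIT, VC-HIT, VC-HIT]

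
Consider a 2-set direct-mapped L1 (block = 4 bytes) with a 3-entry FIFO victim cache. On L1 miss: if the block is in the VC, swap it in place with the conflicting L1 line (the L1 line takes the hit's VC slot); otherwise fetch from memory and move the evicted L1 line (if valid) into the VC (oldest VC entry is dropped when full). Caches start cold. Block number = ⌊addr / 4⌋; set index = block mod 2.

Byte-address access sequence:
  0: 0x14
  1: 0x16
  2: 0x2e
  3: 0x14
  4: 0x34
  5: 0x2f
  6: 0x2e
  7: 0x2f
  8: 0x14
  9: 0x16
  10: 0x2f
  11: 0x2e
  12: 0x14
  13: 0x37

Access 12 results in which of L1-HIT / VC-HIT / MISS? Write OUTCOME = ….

0: 0x14 (blk 5, set 1) → MISS  vc=[]
1: 0x16 (blk 5, set 1) → L1-HIT  vc=[]
2: 0x2e (blk 11, set 1) → MISS  vc=[5]
3: 0x14 (blk 5, set 1) → VC-HIT  vc=[11]
4: 0x34 (blk 13, set 1) → MISS  vc=[11, 5]
5: 0x2f (blk 11, set 1) → VC-HIT  vc=[13, 5]
6: 0x2e (blk 11, set 1) → L1-HIT  vc=[13, 5]
7: 0x2f (blk 11, set 1) → L1-HIT  vc=[13, 5]
8: 0x14 (blk 5, set 1) → VC-HIT  vc=[13, 11]
9: 0x16 (blk 5, set 1) → L1-HIT  vc=[13, 11]
10: 0x2f (blk 11, set 1) → VC-HIT  vc=[13, 5]
11: 0x2e (blk 11, set 1) → L1-HIT  vc=[13, 5]
12: 0x14 (blk 5, set 1) → VC-HIT  vc=[13, 11]
13: 0x37 (blk 13, set 1) → VC-HIT  vc=[5, 11]

OUTCOME = VC-HIT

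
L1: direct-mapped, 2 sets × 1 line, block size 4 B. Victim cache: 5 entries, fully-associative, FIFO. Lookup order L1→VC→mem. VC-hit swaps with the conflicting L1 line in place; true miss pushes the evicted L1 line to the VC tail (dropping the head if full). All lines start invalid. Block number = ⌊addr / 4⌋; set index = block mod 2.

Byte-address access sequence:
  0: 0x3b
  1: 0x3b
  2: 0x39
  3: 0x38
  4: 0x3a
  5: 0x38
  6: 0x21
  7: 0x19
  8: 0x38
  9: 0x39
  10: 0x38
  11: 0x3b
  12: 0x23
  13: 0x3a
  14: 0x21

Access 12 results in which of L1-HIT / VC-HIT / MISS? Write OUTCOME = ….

  [0] addr=0x3b blk=14 s=0: MISS | VC []
  [1] addr=0x3b blk=14 s=0: L1-HIT | VC []
  [2] addr=0x39 blk=14 s=0: L1-HIT | VC []
  [3] addr=0x38 blk=14 s=0: L1-HIT | VC []
  [4] addr=0x3a blk=14 s=0: L1-HIT | VC []
  [5] addr=0x38 blk=14 s=0: L1-HIT | VC []
  [6] addr=0x21 blk=8 s=0: MISS | VC [14]
  [7] addr=0x19 blk=6 s=0: MISS | VC [14, 8]
  [8] addr=0x38 blk=14 s=0: VC-HIT | VC [6, 8]
  [9] addr=0x39 blk=14 s=0: L1-HIT | VC [6, 8]
  [10] addr=0x38 blk=14 s=0: L1-HIT | VC [6, 8]
  [11] addr=0x3b blk=14 s=0: L1-HIT | VC [6, 8]
  [12] addr=0x23 blk=8 s=0: VC-HIT | VC [6, 14]
  [13] addr=0x3a blk=14 s=0: VC-HIT | VC [6, 8]
  [14] addr=0x21 blk=8 s=0: VC-HIT | VC [6, 14]

OUTCOME = VC-HIT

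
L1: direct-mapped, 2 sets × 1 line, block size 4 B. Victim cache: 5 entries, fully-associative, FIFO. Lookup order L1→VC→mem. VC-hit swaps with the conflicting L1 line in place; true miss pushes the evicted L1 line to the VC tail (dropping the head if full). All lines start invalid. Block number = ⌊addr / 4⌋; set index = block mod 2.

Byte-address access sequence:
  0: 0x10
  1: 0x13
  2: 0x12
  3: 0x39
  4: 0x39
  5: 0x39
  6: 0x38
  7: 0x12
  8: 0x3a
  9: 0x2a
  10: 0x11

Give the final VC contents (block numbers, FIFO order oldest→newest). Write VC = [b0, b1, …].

  [0] addr=0x10 blk=4 s=0: MISS | VC []
  [1] addr=0x13 blk=4 s=0: L1-HIT | VC []
  [2] addr=0x12 blk=4 s=0: L1-HIT | VC []
  [3] addr=0x39 blk=14 s=0: MISS | VC [4]
  [4] addr=0x39 blk=14 s=0: L1-HIT | VC [4]
  [5] addr=0x39 blk=14 s=0: L1-HIT | VC [4]
  [6] addr=0x38 blk=14 s=0: L1-HIT | VC [4]
  [7] addr=0x12 blk=4 s=0: VC-HIT | VC [14]
  [8] addr=0x3a blk=14 s=0: VC-HIT | VC [4]
  [9] addr=0x2a blk=10 s=0: MISS | VC [4, 14]
  [10] addr=0x11 blk=4 s=0: VC-HIT | VC [10, 14]

VC = [10, 14]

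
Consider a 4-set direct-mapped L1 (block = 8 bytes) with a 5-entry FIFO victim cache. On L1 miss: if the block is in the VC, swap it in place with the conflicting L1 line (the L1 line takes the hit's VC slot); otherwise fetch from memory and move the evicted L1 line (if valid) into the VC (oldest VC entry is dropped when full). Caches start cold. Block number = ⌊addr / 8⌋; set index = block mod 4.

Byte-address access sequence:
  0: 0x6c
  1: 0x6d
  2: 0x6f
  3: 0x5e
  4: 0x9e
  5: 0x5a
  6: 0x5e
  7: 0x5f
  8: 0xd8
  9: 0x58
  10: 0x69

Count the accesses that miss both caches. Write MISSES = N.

0: 0x6c (blk 13, set 1) → MISS  vc=[]
1: 0x6d (blk 13, set 1) → L1-HIT  vc=[]
2: 0x6f (blk 13, set 1) → L1-HIT  vc=[]
3: 0x5e (blk 11, set 3) → MISS  vc=[]
4: 0x9e (blk 19, set 3) → MISS  vc=[11]
5: 0x5a (blk 11, set 3) → VC-HIT  vc=[19]
6: 0x5e (blk 11, set 3) → L1-HIT  vc=[19]
7: 0x5f (blk 11, set 3) → L1-HIT  vc=[19]
8: 0xd8 (blk 27, set 3) → MISS  vc=[19, 11]
9: 0x58 (blk 11, set 3) → VC-HIT  vc=[19, 27]
10: 0x69 (blk 13, set 1) → L1-HIT  vc=[19, 27]

MISSES = 4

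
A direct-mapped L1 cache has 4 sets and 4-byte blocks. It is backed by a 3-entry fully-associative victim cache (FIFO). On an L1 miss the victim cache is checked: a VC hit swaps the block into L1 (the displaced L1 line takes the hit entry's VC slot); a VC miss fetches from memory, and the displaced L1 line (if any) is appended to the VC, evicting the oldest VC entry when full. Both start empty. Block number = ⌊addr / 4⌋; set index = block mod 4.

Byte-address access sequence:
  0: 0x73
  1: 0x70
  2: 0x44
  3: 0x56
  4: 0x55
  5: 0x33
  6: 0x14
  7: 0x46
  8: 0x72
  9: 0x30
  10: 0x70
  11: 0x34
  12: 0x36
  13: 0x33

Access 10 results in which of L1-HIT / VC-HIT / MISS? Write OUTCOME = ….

  [0] addr=0x73 blk=28 s=0: MISS | VC []
  [1] addr=0x70 blk=28 s=0: L1-HIT | VC []
  [2] addr=0x44 blk=17 s=1: MISS | VC []
  [3] addr=0x56 blk=21 s=1: MISS | VC [17]
  [4] addr=0x55 blk=21 s=1: L1-HIT | VC [17]
  [5] addr=0x33 blk=12 s=0: MISS | VC [17, 28]
  [6] addr=0x14 blk=5 s=1: MISS | VC [17, 28, 21]
  [7] addr=0x46 blk=17 s=1: VC-HIT | VC [5, 28, 21]
  [8] addr=0x72 blk=28 s=0: VC-HIT | VC [5, 12, 21]
  [9] addr=0x30 blk=12 s=0: VC-HIT | VC [5, 28, 21]
  [10] addr=0x70 blk=28 s=0: VC-HIT | VC [5, 12, 21]
  [11] addr=0x34 blk=13 s=1: MISS | VC [12, 21, 17]
  [12] addr=0x36 blk=13 s=1: L1-HIT | VC [12, 21, 17]
  [13] addr=0x33 blk=12 s=0: VC-HIT | VC [28, 21, 17]

OUTCOME = VC-HIT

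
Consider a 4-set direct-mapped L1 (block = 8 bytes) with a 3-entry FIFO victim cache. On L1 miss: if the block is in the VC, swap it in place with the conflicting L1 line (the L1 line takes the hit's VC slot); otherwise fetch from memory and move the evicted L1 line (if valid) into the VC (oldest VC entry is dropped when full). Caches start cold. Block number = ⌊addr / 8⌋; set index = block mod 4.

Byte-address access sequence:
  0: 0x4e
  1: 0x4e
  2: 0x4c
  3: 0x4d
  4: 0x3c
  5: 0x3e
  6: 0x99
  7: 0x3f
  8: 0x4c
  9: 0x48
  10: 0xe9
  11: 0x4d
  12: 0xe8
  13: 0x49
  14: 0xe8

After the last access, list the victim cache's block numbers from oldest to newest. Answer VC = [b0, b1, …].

VC = [19, 9]

  [0] addr=0x4e blk=9 s=1: MISS | VC []
  [1] addr=0x4e blk=9 s=1: L1-HIT | VC []
  [2] addr=0x4c blk=9 s=1: L1-HIT | VC []
  [3] addr=0x4d blk=9 s=1: L1-HIT | VC []
  [4] addr=0x3c blk=7 s=3: MISS | VC []
  [5] addr=0x3e blk=7 s=3: L1-HIT | VC []
  [6] addr=0x99 blk=19 s=3: MISS | VC [7]
  [7] addr=0x3f blk=7 s=3: VC-HIT | VC [19]
  [8] addr=0x4c blk=9 s=1: L1-HIT | VC [19]
  [9] addr=0x48 blk=9 s=1: L1-HIT | VC [19]
  [10] addr=0xe9 blk=29 s=1: MISS | VC [19, 9]
  [11] addr=0x4d blk=9 s=1: VC-HIT | VC [19, 29]
  [12] addr=0xe8 blk=29 s=1: VC-HIT | VC [19, 9]
  [13] addr=0x49 blk=9 s=1: VC-HIT | VC [19, 29]
  [14] addr=0xe8 blk=29 s=1: VC-HIT | VC [19, 9]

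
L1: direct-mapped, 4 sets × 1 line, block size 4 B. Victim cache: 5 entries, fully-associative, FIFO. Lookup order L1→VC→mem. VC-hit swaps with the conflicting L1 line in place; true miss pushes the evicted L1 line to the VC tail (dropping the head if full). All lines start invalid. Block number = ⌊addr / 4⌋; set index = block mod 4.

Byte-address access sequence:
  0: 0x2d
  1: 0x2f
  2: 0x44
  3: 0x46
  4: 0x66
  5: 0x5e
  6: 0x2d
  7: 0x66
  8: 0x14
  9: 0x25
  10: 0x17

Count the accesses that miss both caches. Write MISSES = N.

  [0] addr=0x2d blk=11 s=3: MISS | VC []
  [1] addr=0x2f blk=11 s=3: L1-HIT | VC []
  [2] addr=0x44 blk=17 s=1: MISS | VC []
  [3] addr=0x46 blk=17 s=1: L1-HIT | VC []
  [4] addr=0x66 blk=25 s=1: MISS | VC [17]
  [5] addr=0x5e blk=23 s=3: MISS | VC [17, 11]
  [6] addr=0x2d blk=11 s=3: VC-HIT | VC [17, 23]
  [7] addr=0x66 blk=25 s=1: L1-HIT | VC [17, 23]
  [8] addr=0x14 blk=5 s=1: MISS | VC [17, 23, 25]
  [9] addr=0x25 blk=9 s=1: MISS | VC [17, 23, 25, 5]
  [10] addr=0x17 blk=5 s=1: VC-HIT | VC [17, 23, 25, 9]

MISSES = 6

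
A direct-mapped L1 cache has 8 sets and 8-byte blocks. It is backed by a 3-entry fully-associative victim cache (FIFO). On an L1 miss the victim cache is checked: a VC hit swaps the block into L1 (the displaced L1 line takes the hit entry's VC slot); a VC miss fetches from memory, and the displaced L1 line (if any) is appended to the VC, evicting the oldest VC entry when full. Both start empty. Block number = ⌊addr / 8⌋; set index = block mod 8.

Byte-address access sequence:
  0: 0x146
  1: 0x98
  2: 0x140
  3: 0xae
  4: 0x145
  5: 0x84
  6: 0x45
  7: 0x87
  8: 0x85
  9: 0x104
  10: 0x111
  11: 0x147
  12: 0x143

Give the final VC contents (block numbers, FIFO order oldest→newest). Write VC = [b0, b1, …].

#0 0x146→b40/s0 MISS; vc=[]
#1 0x98→b19/s3 MISS; vc=[]
#2 0x140→b40/s0 L1-HIT; vc=[]
#3 0xae→b21/s5 MISS; vc=[]
#4 0x145→b40/s0 L1-HIT; vc=[]
#5 0x84→b16/s0 MISS; vc=[40]
#6 0x45→b8/s0 MISS; vc=[40,16]
#7 0x87→b16/s0 VC-HIT; vc=[40,8]
#8 0x85→b16/s0 L1-HIT; vc=[40,8]
#9 0x104→b32/s0 MISS; vc=[40,8,16]
#10 0x111→b34/s2 MISS; vc=[40,8,16]
#11 0x147→b40/s0 VC-HIT; vc=[32,8,16]
#12 0x143→b40/s0 L1-HIT; vc=[32,8,16]

VC = [32, 8, 16]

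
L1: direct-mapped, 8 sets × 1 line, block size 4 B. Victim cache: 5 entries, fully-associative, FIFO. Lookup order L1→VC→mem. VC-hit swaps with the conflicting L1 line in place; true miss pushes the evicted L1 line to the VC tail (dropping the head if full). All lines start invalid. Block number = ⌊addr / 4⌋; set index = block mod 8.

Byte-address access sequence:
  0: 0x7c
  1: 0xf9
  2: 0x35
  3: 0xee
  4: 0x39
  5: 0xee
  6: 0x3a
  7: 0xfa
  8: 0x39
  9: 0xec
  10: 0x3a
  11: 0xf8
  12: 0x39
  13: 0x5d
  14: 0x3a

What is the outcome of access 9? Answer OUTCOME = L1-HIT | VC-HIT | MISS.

#0 0x7c→b31/s7 MISS; vc=[]
#1 0xf9→b62/s6 MISS; vc=[]
#2 0x35→b13/s5 MISS; vc=[]
#3 0xee→b59/s3 MISS; vc=[]
#4 0x39→b14/s6 MISS; vc=[62]
#5 0xee→b59/s3 L1-HIT; vc=[62]
#6 0x3a→b14/s6 L1-HIT; vc=[62]
#7 0xfa→b62/s6 VC-HIT; vc=[14]
#8 0x39→b14/s6 VC-HIT; vc=[62]
#9 0xec→b59/s3 L1-HIT; vc=[62]
#10 0x3a→b14/s6 L1-HIT; vc=[62]
#11 0xf8→b62/s6 VC-HIT; vc=[14]
#12 0x39→b14/s6 VC-HIT; vc=[62]
#13 0x5d→b23/s7 MISS; vc=[62,31]
#14 0x3a→b14/s6 L1-HIT; vc=[62,31]

OUTCOME = L1-HIT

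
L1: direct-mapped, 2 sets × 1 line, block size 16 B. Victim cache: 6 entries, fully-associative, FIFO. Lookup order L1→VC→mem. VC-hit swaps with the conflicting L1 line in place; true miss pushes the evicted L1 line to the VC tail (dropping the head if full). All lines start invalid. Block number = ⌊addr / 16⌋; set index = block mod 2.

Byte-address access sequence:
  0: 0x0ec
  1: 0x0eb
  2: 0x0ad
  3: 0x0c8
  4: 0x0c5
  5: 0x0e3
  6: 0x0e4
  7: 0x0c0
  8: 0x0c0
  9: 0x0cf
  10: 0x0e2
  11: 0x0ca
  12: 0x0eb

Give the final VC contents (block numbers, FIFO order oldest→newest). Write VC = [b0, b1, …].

0: 0xec (blk 14, set 0) → MISS  vc=[]
1: 0xeb (blk 14, set 0) → L1-HIT  vc=[]
2: 0xad (blk 10, set 0) → MISS  vc=[14]
3: 0xc8 (blk 12, set 0) → MISS  vc=[14, 10]
4: 0xc5 (blk 12, set 0) → L1-HIT  vc=[14, 10]
5: 0xe3 (blk 14, set 0) → VC-HIT  vc=[12, 10]
6: 0xe4 (blk 14, set 0) → L1-HIT  vc=[12, 10]
7: 0xc0 (blk 12, set 0) → VC-HIT  vc=[14, 10]
8: 0xc0 (blk 12, set 0) → L1-HIT  vc=[14, 10]
9: 0xcf (blk 12, set 0) → L1-HIT  vc=[14, 10]
10: 0xe2 (blk 14, set 0) → VC-HIT  vc=[12, 10]
11: 0xca (blk 12, set 0) → VC-HIT  vc=[14, 10]
12: 0xeb (blk 14, set 0) → VC-HIT  vc=[12, 10]

VC = [12, 10]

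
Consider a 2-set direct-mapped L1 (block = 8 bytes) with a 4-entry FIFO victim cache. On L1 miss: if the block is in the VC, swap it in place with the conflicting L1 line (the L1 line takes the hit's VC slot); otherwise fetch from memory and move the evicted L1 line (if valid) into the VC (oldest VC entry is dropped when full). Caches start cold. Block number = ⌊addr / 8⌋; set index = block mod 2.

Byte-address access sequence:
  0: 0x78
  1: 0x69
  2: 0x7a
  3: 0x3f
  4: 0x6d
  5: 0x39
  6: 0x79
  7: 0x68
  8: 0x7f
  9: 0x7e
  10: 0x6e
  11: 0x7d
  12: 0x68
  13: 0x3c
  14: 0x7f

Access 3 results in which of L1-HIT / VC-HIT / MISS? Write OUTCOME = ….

OUTCOME = MISS

#0 0x78→b15/s1 MISS; vc=[]
#1 0x69→b13/s1 MISS; vc=[15]
#2 0x7a→b15/s1 VC-HIT; vc=[13]
#3 0x3f→b7/s1 MISS; vc=[13,15]
#4 0x6d→b13/s1 VC-HIT; vc=[7,15]
#5 0x39→b7/s1 VC-HIT; vc=[13,15]
#6 0x79→b15/s1 VC-HIT; vc=[13,7]
#7 0x68→b13/s1 VC-HIT; vc=[15,7]
#8 0x7f→b15/s1 VC-HIT; vc=[13,7]
#9 0x7e→b15/s1 L1-HIT; vc=[13,7]
#10 0x6e→b13/s1 VC-HIT; vc=[15,7]
#11 0x7d→b15/s1 VC-HIT; vc=[13,7]
#12 0x68→b13/s1 VC-HIT; vc=[15,7]
#13 0x3c→b7/s1 VC-HIT; vc=[15,13]
#14 0x7f→b15/s1 VC-HIT; vc=[7,13]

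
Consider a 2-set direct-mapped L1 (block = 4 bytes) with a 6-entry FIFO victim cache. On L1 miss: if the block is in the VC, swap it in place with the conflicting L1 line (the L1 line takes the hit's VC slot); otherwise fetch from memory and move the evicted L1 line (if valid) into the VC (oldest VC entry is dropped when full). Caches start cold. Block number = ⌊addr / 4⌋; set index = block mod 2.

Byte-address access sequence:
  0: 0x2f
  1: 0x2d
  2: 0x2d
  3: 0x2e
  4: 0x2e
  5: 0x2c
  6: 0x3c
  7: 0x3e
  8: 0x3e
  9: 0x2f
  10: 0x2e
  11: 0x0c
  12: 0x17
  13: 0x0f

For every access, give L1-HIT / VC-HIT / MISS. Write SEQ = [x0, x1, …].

SEQ = [MISS, L1-HIT, L1-HIT, L1-HIT, L1-HIT, L1-HIT, MISS, L1-HIT, L1-HIT, VC-HIT, L1-HIT, MISS, MISS, VC-HIT]

#0 0x2f→b11/s1 MISS; vc=[]
#1 0x2d→b11/s1 L1-HIT; vc=[]
#2 0x2d→b11/s1 L1-HIT; vc=[]
#3 0x2e→b11/s1 L1-HIT; vc=[]
#4 0x2e→b11/s1 L1-HIT; vc=[]
#5 0x2c→b11/s1 L1-HIT; vc=[]
#6 0x3c→b15/s1 MISS; vc=[11]
#7 0x3e→b15/s1 L1-HIT; vc=[11]
#8 0x3e→b15/s1 L1-HIT; vc=[11]
#9 0x2f→b11/s1 VC-HIT; vc=[15]
#10 0x2e→b11/s1 L1-HIT; vc=[15]
#11 0xc→b3/s1 MISS; vc=[15,11]
#12 0x17→b5/s1 MISS; vc=[15,11,3]
#13 0xf→b3/s1 VC-HIT; vc=[15,11,5]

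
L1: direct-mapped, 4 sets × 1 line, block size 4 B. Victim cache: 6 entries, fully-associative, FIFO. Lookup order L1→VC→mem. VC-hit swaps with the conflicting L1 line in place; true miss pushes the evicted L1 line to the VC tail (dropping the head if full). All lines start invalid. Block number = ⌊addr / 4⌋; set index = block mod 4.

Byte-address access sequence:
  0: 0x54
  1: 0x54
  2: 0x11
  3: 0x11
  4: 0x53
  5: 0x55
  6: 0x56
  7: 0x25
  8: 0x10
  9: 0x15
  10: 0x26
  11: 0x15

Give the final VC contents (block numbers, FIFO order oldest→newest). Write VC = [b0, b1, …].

VC = [20, 21, 9]

0: 0x54 (blk 21, set 1) → MISS  vc=[]
1: 0x54 (blk 21, set 1) → L1-HIT  vc=[]
2: 0x11 (blk 4, set 0) → MISS  vc=[]
3: 0x11 (blk 4, set 0) → L1-HIT  vc=[]
4: 0x53 (blk 20, set 0) → MISS  vc=[4]
5: 0x55 (blk 21, set 1) → L1-HIT  vc=[4]
6: 0x56 (blk 21, set 1) → L1-HIT  vc=[4]
7: 0x25 (blk 9, set 1) → MISS  vc=[4, 21]
8: 0x10 (blk 4, set 0) → VC-HIT  vc=[20, 21]
9: 0x15 (blk 5, set 1) → MISS  vc=[20, 21, 9]
10: 0x26 (blk 9, set 1) → VC-HIT  vc=[20, 21, 5]
11: 0x15 (blk 5, set 1) → VC-HIT  vc=[20, 21, 9]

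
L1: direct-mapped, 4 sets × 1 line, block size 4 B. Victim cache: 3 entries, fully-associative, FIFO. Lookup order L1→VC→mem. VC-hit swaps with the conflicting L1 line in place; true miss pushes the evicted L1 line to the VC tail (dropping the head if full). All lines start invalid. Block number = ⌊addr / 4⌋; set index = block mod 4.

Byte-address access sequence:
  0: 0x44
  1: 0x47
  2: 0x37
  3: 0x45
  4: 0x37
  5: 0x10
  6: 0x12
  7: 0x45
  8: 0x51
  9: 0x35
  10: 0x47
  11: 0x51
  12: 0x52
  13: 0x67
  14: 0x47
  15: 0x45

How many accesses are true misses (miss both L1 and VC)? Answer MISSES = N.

#0 0x44→b17/s1 MISS; vc=[]
#1 0x47→b17/s1 L1-HIT; vc=[]
#2 0x37→b13/s1 MISS; vc=[17]
#3 0x45→b17/s1 VC-HIT; vc=[13]
#4 0x37→b13/s1 VC-HIT; vc=[17]
#5 0x10→b4/s0 MISS; vc=[17]
#6 0x12→b4/s0 L1-HIT; vc=[17]
#7 0x45→b17/s1 VC-HIT; vc=[13]
#8 0x51→b20/s0 MISS; vc=[13,4]
#9 0x35→b13/s1 VC-HIT; vc=[17,4]
#10 0x47→b17/s1 VC-HIT; vc=[13,4]
#11 0x51→b20/s0 L1-HIT; vc=[13,4]
#12 0x52→b20/s0 L1-HIT; vc=[13,4]
#13 0x67→b25/s1 MISS; vc=[13,4,17]
#14 0x47→b17/s1 VC-HIT; vc=[13,4,25]
#15 0x45→b17/s1 L1-HIT; vc=[13,4,25]

MISSES = 5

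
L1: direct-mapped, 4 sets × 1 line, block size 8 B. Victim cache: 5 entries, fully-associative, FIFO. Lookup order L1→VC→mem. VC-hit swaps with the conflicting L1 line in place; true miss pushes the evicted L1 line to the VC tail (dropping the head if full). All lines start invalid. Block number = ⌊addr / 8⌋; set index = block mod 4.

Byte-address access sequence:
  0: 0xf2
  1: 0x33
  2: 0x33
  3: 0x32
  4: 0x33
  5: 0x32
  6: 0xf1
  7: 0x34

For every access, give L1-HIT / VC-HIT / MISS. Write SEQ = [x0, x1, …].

SEQ = [MISS, MISS, L1-HIT, L1-HIT, L1-HIT, L1-HIT, VC-HIT, VC-HIT]

0: 0xf2 (blk 30, set 2) → MISS  vc=[]
1: 0x33 (blk 6, set 2) → MISS  vc=[30]
2: 0x33 (blk 6, set 2) → L1-HIT  vc=[30]
3: 0x32 (blk 6, set 2) → L1-HIT  vc=[30]
4: 0x33 (blk 6, set 2) → L1-HIT  vc=[30]
5: 0x32 (blk 6, set 2) → L1-HIT  vc=[30]
6: 0xf1 (blk 30, set 2) → VC-HIT  vc=[6]
7: 0x34 (blk 6, set 2) → VC-HIT  vc=[30]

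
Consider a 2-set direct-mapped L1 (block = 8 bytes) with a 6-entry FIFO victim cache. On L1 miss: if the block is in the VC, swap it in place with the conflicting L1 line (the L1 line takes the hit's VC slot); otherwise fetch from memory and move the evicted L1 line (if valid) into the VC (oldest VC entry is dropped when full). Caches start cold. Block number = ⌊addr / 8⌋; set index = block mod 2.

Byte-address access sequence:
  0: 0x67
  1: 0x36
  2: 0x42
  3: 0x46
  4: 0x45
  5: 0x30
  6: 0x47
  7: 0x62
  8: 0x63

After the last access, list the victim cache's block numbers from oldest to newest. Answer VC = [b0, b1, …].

#0 0x67→b12/s0 MISS; vc=[]
#1 0x36→b6/s0 MISS; vc=[12]
#2 0x42→b8/s0 MISS; vc=[12,6]
#3 0x46→b8/s0 L1-HIT; vc=[12,6]
#4 0x45→b8/s0 L1-HIT; vc=[12,6]
#5 0x30→b6/s0 VC-HIT; vc=[12,8]
#6 0x47→b8/s0 VC-HIT; vc=[12,6]
#7 0x62→b12/s0 VC-HIT; vc=[8,6]
#8 0x63→b12/s0 L1-HIT; vc=[8,6]

VC = [8, 6]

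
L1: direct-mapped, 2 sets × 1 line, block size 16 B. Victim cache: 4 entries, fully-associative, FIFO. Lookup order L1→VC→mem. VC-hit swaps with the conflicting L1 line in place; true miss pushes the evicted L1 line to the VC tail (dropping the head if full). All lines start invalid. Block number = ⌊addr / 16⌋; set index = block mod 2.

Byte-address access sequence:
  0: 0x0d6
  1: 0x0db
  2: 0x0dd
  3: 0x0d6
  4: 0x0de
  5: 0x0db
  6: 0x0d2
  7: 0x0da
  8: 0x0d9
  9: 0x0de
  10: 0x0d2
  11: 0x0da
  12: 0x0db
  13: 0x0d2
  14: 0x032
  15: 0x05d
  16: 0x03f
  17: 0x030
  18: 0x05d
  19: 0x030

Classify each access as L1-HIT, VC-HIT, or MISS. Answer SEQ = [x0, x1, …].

SEQ = [MISS, L1-HIT, L1-HIT, L1-HIT, L1-HIT, L1-HIT, L1-HIT, L1-HIT, L1-HIT, L1-HIT, L1-HIT, L1-HIT, L1-HIT, L1-HIT, MISS, MISS, VC-HIT, L1-HIT, VC-HIT, VC-HIT]

0: 0xd6 (blk 13, set 1) → MISS  vc=[]
1: 0xdb (blk 13, set 1) → L1-HIT  vc=[]
2: 0xdd (blk 13, set 1) → L1-HIT  vc=[]
3: 0xd6 (blk 13, set 1) → L1-HIT  vc=[]
4: 0xde (blk 13, set 1) → L1-HIT  vc=[]
5: 0xdb (blk 13, set 1) → L1-HIT  vc=[]
6: 0xd2 (blk 13, set 1) → L1-HIT  vc=[]
7: 0xda (blk 13, set 1) → L1-HIT  vc=[]
8: 0xd9 (blk 13, set 1) → L1-HIT  vc=[]
9: 0xde (blk 13, set 1) → L1-HIT  vc=[]
10: 0xd2 (blk 13, set 1) → L1-HIT  vc=[]
11: 0xda (blk 13, set 1) → L1-HIT  vc=[]
12: 0xdb (blk 13, set 1) → L1-HIT  vc=[]
13: 0xd2 (blk 13, set 1) → L1-HIT  vc=[]
14: 0x32 (blk 3, set 1) → MISS  vc=[13]
15: 0x5d (blk 5, set 1) → MISS  vc=[13, 3]
16: 0x3f (blk 3, set 1) → VC-HIT  vc=[13, 5]
17: 0x30 (blk 3, set 1) → L1-HIT  vc=[13, 5]
18: 0x5d (blk 5, set 1) → VC-HIT  vc=[13, 3]
19: 0x30 (blk 3, set 1) → VC-HIT  vc=[13, 5]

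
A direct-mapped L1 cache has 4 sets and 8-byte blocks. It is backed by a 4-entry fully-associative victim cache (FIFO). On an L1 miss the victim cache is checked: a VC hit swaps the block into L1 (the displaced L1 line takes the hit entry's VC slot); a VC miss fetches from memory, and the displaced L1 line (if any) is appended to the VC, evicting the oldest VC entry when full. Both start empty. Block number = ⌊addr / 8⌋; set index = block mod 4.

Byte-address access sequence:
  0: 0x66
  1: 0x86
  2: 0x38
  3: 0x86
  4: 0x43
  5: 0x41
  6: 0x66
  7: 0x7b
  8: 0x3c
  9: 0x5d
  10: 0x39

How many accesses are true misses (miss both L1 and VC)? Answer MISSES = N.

MISSES = 6

0: 0x66 (blk 12, set 0) → MISS  vc=[]
1: 0x86 (blk 16, set 0) → MISS  vc=[12]
2: 0x38 (blk 7, set 3) → MISS  vc=[12]
3: 0x86 (blk 16, set 0) → L1-HIT  vc=[12]
4: 0x43 (blk 8, set 0) → MISS  vc=[12, 16]
5: 0x41 (blk 8, set 0) → L1-HIT  vc=[12, 16]
6: 0x66 (blk 12, set 0) → VC-HIT  vc=[8, 16]
7: 0x7b (blk 15, set 3) → MISS  vc=[8, 16, 7]
8: 0x3c (blk 7, set 3) → VC-HIT  vc=[8, 16, 15]
9: 0x5d (blk 11, set 3) → MISS  vc=[8, 16, 15, 7]
10: 0x39 (blk 7, set 3) → VC-HIT  vc=[8, 16, 15, 11]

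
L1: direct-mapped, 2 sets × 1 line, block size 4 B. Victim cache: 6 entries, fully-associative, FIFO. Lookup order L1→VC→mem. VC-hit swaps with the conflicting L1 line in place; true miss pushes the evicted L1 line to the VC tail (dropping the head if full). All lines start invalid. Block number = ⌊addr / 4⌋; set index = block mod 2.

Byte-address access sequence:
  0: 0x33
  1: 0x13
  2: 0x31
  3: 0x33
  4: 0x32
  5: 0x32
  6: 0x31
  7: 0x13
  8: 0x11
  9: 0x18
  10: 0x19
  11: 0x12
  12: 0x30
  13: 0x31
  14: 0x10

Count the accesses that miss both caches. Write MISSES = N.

MISSES = 3

  [0] addr=0x33 blk=12 s=0: MISS | VC []
  [1] addr=0x13 blk=4 s=0: MISS | VC [12]
  [2] addr=0x31 blk=12 s=0: VC-HIT | VC [4]
  [3] addr=0x33 blk=12 s=0: L1-HIT | VC [4]
  [4] addr=0x32 blk=12 s=0: L1-HIT | VC [4]
  [5] addr=0x32 blk=12 s=0: L1-HIT | VC [4]
  [6] addr=0x31 blk=12 s=0: L1-HIT | VC [4]
  [7] addr=0x13 blk=4 s=0: VC-HIT | VC [12]
  [8] addr=0x11 blk=4 s=0: L1-HIT | VC [12]
  [9] addr=0x18 blk=6 s=0: MISS | VC [12, 4]
  [10] addr=0x19 blk=6 s=0: L1-HIT | VC [12, 4]
  [11] addr=0x12 blk=4 s=0: VC-HIT | VC [12, 6]
  [12] addr=0x30 blk=12 s=0: VC-HIT | VC [4, 6]
  [13] addr=0x31 blk=12 s=0: L1-HIT | VC [4, 6]
  [14] addr=0x10 blk=4 s=0: VC-HIT | VC [12, 6]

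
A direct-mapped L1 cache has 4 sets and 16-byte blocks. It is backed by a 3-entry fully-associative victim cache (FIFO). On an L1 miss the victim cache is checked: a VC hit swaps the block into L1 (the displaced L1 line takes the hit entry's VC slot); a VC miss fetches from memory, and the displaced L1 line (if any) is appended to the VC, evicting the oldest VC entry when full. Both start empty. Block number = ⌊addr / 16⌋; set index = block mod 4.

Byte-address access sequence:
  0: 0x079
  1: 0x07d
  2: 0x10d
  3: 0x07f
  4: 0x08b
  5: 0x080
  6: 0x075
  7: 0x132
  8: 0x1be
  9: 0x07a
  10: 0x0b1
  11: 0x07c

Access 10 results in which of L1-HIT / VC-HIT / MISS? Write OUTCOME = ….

OUTCOME = MISS

  [0] addr=0x79 blk=7 s=3: MISS | VC []
  [1] addr=0x7d blk=7 s=3: L1-HIT | VC []
  [2] addr=0x10d blk=16 s=0: MISS | VC []
  [3] addr=0x7f blk=7 s=3: L1-HIT | VC []
  [4] addr=0x8b blk=8 s=0: MISS | VC [16]
  [5] addr=0x80 blk=8 s=0: L1-HIT | VC [16]
  [6] addr=0x75 blk=7 s=3: L1-HIT | VC [16]
  [7] addr=0x132 blk=19 s=3: MISS | VC [16, 7]
  [8] addr=0x1be blk=27 s=3: MISS | VC [16, 7, 19]
  [9] addr=0x7a blk=7 s=3: VC-HIT | VC [16, 27, 19]
  [10] addr=0xb1 blk=11 s=3: MISS | VC [27, 19, 7]
  [11] addr=0x7c blk=7 s=3: VC-HIT | VC [27, 19, 11]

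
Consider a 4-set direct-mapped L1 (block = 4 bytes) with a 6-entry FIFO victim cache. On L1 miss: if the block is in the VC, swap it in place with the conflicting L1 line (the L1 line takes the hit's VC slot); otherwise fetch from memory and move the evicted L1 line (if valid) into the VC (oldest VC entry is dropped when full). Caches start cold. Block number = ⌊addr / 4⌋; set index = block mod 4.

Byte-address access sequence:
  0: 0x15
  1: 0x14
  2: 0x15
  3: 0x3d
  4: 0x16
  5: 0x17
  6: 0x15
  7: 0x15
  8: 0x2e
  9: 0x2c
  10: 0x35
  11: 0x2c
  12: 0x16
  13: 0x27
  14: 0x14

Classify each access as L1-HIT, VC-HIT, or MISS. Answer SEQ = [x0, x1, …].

SEQ = [MISS, L1-HIT, L1-HIT, MISS, L1-HIT, L1-HIT, L1-HIT, L1-HIT, MISS, L1-HIT, MISS, L1-HIT, VC-HIT, MISS, VC-HIT]

#0 0x15→b5/s1 MISS; vc=[]
#1 0x14→b5/s1 L1-HIT; vc=[]
#2 0x15→b5/s1 L1-HIT; vc=[]
#3 0x3d→b15/s3 MISS; vc=[]
#4 0x16→b5/s1 L1-HIT; vc=[]
#5 0x17→b5/s1 L1-HIT; vc=[]
#6 0x15→b5/s1 L1-HIT; vc=[]
#7 0x15→b5/s1 L1-HIT; vc=[]
#8 0x2e→b11/s3 MISS; vc=[15]
#9 0x2c→b11/s3 L1-HIT; vc=[15]
#10 0x35→b13/s1 MISS; vc=[15,5]
#11 0x2c→b11/s3 L1-HIT; vc=[15,5]
#12 0x16→b5/s1 VC-HIT; vc=[15,13]
#13 0x27→b9/s1 MISS; vc=[15,13,5]
#14 0x14→b5/s1 VC-HIT; vc=[15,13,9]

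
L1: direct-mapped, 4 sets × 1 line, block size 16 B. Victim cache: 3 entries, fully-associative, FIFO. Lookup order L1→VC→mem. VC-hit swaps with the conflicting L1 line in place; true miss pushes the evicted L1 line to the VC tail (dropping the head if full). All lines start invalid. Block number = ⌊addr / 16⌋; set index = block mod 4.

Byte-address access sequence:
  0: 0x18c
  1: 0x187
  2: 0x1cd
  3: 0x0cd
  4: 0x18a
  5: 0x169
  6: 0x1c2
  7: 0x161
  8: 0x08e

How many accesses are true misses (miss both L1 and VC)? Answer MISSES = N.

0: 0x18c (blk 24, set 0) → MISS  vc=[]
1: 0x187 (blk 24, set 0) → L1-HIT  vc=[]
2: 0x1cd (blk 28, set 0) → MISS  vc=[24]
3: 0xcd (blk 12, set 0) → MISS  vc=[24, 28]
4: 0x18a (blk 24, set 0) → VC-HIT  vc=[12, 28]
5: 0x169 (blk 22, set 2) → MISS  vc=[12, 28]
6: 0x1c2 (blk 28, set 0) → VC-HIT  vc=[12, 24]
7: 0x161 (blk 22, set 2) → L1-HIT  vc=[12, 24]
8: 0x8e (blk 8, set 0) → MISS  vc=[12, 24, 28]

MISSES = 5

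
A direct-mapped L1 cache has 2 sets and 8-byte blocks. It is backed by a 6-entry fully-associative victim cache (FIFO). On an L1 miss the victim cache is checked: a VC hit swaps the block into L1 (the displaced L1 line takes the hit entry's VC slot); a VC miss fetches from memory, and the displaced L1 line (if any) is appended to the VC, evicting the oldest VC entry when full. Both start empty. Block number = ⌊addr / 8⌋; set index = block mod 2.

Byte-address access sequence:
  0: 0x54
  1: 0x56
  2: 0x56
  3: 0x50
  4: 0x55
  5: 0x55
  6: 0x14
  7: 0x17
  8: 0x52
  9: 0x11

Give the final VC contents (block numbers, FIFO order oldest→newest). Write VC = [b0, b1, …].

VC = [10]

0: 0x54 (blk 10, set 0) → MISS  vc=[]
1: 0x56 (blk 10, set 0) → L1-HIT  vc=[]
2: 0x56 (blk 10, set 0) → L1-HIT  vc=[]
3: 0x50 (blk 10, set 0) → L1-HIT  vc=[]
4: 0x55 (blk 10, set 0) → L1-HIT  vc=[]
5: 0x55 (blk 10, set 0) → L1-HIT  vc=[]
6: 0x14 (blk 2, set 0) → MISS  vc=[10]
7: 0x17 (blk 2, set 0) → L1-HIT  vc=[10]
8: 0x52 (blk 10, set 0) → VC-HIT  vc=[2]
9: 0x11 (blk 2, set 0) → VC-HIT  vc=[10]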